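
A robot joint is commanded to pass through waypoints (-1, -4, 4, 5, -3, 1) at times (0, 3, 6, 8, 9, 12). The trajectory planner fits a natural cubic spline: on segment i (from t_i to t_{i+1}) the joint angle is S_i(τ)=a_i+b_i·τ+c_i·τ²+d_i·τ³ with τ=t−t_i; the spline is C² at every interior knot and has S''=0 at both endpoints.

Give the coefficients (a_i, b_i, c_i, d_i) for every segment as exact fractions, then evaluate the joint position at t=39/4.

Δ: Δ0=-1, Δ1=8/3, Δ2=1/2, Δ3=-8, Δ4=4/3
row 1: diag=12, rhs=22; c'=1/4, d'=11/6
row 2: denom=10−3·1/4=37/4; d'=(-13−3·11/6)/(37/4)=-2
row 3: denom=6−2·8/37=206/37; d'=(-51−2·-2)/(206/37)=-1739/206
row 4: denom=8−1·37/206=1611/206; d'=(56−1·-1739/206)/(1611/206)=1475/179
back: M4=1475/179
back: M3=-1739/206−37/206·1475/179=-1776/179
back: M2=-2−8/37·-1776/179=26/179
back: M1=11/6−1/4·26/179=965/537
M: M0=0, M1=965/537, M2=26/179, M3=-1776/179, M4=1475/179, M5=0
seg 0: a=-1, c=M0/2=0, d=(M1−M0)/(6·3)=965/9666, b=Δ0−h0·(2M0+M1)/6=-2039/1074
seg 1: a=-4, c=M1/2=965/1074, d=(M2−M1)/(6·3)=-887/9666, b=Δ1−h1·(2M1+M2)/6=428/537
seg 2: a=4, c=M2/2=13/179, d=(M3−M2)/(6·2)=-901/1074, b=Δ2−h2·(2M2+M3)/6=3985/1074
seg 3: a=5, c=M3/2=-888/179, d=(M4−M3)/(6·1)=3251/1074, b=Δ3−h3·(2M3+M4)/6=-6515/1074
seg 4: a=-3, c=M4/2=1475/358, d=(M5−M4)/(6·3)=-1475/3222, b=Δ4−h4·(2M4+M5)/6=-3709/537
t_q=39/4 → seg 4, τ=3/4; S=-3+-3709/537·τ+1475/358·τ²+-1475/3222·τ³=-138749/22912

  seg 0: a=-1 b=-2039/1074 c=0 d=965/9666
  seg 1: a=-4 b=428/537 c=965/1074 d=-887/9666
  seg 2: a=4 b=3985/1074 c=13/179 d=-901/1074
  seg 3: a=5 b=-6515/1074 c=-888/179 d=3251/1074
  seg 4: a=-3 b=-3709/537 c=1475/358 d=-1475/3222
S(39/4) = -138749/22912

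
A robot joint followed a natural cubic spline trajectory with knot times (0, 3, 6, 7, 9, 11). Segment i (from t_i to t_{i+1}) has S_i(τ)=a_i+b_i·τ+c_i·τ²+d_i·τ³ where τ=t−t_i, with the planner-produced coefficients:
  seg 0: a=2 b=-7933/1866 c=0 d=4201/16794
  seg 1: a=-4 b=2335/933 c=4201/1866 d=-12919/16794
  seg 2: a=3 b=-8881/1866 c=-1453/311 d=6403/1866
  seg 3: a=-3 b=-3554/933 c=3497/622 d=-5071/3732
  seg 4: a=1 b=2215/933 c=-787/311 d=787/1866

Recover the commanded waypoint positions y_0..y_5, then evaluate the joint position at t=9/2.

y_0=2 y_1=-4 y_2=3 y_3=-3 y_4=1 y_5=-1
S(9/2) = 11063/4976

y_0 = S_0(0) = a_0 = 2
y_1 = S_1(0) = a_1 = -4
y_2 = S_2(0) = a_2 = 3
y_3 = S_3(0) = a_3 = -3
y_4 = S_4(0) = a_4 = 1
y_5 = S_4(2) = -1
t_q=9/2 is in segment 1 (τ=3/2); S_1(τ)=11063/4976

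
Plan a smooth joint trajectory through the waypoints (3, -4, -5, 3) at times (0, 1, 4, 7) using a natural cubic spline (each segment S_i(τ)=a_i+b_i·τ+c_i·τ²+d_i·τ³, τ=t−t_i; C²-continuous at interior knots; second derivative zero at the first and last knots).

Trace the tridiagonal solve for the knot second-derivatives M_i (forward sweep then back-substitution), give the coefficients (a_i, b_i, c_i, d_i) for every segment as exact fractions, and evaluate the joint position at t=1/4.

Δ: Δ0=-7, Δ1=-1/3, Δ2=8/3
row 1: diag=8, rhs=40; c'=3/8, d'=5
row 2: denom=12−3·3/8=87/8; d'=(18−3·5)/(87/8)=8/29
back: M2=8/29
back: M1=5−3/8·8/29=142/29
M: M0=0, M1=142/29, M2=8/29, M3=0
seg 0: a=3, c=M0/2=0, d=(M1−M0)/(6·1)=71/87, b=Δ0−h0·(2M0+M1)/6=-680/87
seg 1: a=-4, c=M1/2=71/29, d=(M2−M1)/(6·3)=-67/261, b=Δ1−h1·(2M1+M2)/6=-467/87
seg 2: a=-5, c=M2/2=4/29, d=(M3−M2)/(6·3)=-4/261, b=Δ2−h2·(2M2+M3)/6=208/87
t_q=1/4 → seg 0, τ=1/4; S=3+-680/87·τ+0·τ²+71/87·τ³=1965/1856

  seg 0: a=3 b=-680/87 c=0 d=71/87
  seg 1: a=-4 b=-467/87 c=71/29 d=-67/261
  seg 2: a=-5 b=208/87 c=4/29 d=-4/261
S(1/4) = 1965/1856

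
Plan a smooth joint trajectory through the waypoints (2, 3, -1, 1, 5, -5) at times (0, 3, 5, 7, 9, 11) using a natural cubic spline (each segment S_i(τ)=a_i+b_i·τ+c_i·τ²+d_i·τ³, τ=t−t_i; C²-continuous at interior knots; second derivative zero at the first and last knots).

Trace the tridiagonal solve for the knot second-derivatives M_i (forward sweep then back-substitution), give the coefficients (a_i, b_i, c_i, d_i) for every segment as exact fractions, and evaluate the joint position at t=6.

  seg 0: a=2 b=1006/795 c=0 d=-247/2385
  seg 1: a=3 b=-1217/795 c=-247/265 d=1109/3180
  seg 2: a=-1 b=-854/795 c=123/106 d=-49/795
  seg 3: a=1 b=2248/795 c=419/530 d=-383/636
  seg 4: a=5 b=-983/795 c=-748/265 d=374/795
S(6) = -517/530

Δ: Δ0=1/3, Δ1=-2, Δ2=1, Δ3=2, Δ4=-5
row 1: diag=10, rhs=-14; c'=1/5, d'=-7/5
row 2: denom=8−2·1/5=38/5; d'=(18−2·-7/5)/(38/5)=52/19
row 3: denom=8−2·5/19=142/19; d'=(6−2·52/19)/(142/19)=5/71
row 4: denom=8−2·19/71=530/71; d'=(-42−2·5/71)/(530/71)=-1496/265
back: M4=-1496/265
back: M3=5/71−19/71·-1496/265=419/265
back: M2=52/19−5/19·419/265=123/53
back: M1=-7/5−1/5·123/53=-494/265
M: M0=0, M1=-494/265, M2=123/53, M3=419/265, M4=-1496/265, M5=0
seg 0: a=2, c=M0/2=0, d=(M1−M0)/(6·3)=-247/2385, b=Δ0−h0·(2M0+M1)/6=1006/795
seg 1: a=3, c=M1/2=-247/265, d=(M2−M1)/(6·2)=1109/3180, b=Δ1−h1·(2M1+M2)/6=-1217/795
seg 2: a=-1, c=M2/2=123/106, d=(M3−M2)/(6·2)=-49/795, b=Δ2−h2·(2M2+M3)/6=-854/795
seg 3: a=1, c=M3/2=419/530, d=(M4−M3)/(6·2)=-383/636, b=Δ3−h3·(2M3+M4)/6=2248/795
seg 4: a=5, c=M4/2=-748/265, d=(M5−M4)/(6·2)=374/795, b=Δ4−h4·(2M4+M5)/6=-983/795
t_q=6 → seg 2, τ=1; S=-1+-854/795·τ+123/106·τ²+-49/795·τ³=-517/530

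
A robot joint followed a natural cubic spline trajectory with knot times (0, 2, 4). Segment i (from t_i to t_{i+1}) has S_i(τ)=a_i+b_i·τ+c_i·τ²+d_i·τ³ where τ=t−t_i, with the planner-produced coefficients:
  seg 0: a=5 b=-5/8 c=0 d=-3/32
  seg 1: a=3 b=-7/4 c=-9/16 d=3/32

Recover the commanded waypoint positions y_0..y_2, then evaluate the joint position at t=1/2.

y_0 = S_0(0) = a_0 = 5
y_1 = S_1(0) = a_1 = 3
y_2 = S_1(2) = -2
t_q=1/2 is in segment 0 (τ=1/2); S_0(τ)=1197/256

y_0=5 y_1=3 y_2=-2
S(1/2) = 1197/256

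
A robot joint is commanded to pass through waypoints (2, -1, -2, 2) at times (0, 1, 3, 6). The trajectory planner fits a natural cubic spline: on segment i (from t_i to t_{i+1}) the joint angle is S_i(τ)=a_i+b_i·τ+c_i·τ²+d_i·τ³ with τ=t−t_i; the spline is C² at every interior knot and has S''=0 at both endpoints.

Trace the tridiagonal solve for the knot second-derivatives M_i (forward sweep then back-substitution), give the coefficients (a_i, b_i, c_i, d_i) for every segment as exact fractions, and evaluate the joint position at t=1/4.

  seg 0: a=2 b=-71/21 c=0 d=8/21
  seg 1: a=-1 b=-47/21 c=8/7 d=-23/168
  seg 2: a=-2 b=29/42 c=9/28 d=-1/28
S(1/4) = 65/56

Δ: Δ0=-3, Δ1=-1/2, Δ2=4/3
row 1: diag=6, rhs=15; c'=1/3, d'=5/2
row 2: denom=10−2·1/3=28/3; d'=(11−2·5/2)/(28/3)=9/14
back: M2=9/14
back: M1=5/2−1/3·9/14=16/7
M: M0=0, M1=16/7, M2=9/14, M3=0
seg 0: a=2, c=M0/2=0, d=(M1−M0)/(6·1)=8/21, b=Δ0−h0·(2M0+M1)/6=-71/21
seg 1: a=-1, c=M1/2=8/7, d=(M2−M1)/(6·2)=-23/168, b=Δ1−h1·(2M1+M2)/6=-47/21
seg 2: a=-2, c=M2/2=9/28, d=(M3−M2)/(6·3)=-1/28, b=Δ2−h2·(2M2+M3)/6=29/42
t_q=1/4 → seg 0, τ=1/4; S=2+-71/21·τ+0·τ²+8/21·τ³=65/56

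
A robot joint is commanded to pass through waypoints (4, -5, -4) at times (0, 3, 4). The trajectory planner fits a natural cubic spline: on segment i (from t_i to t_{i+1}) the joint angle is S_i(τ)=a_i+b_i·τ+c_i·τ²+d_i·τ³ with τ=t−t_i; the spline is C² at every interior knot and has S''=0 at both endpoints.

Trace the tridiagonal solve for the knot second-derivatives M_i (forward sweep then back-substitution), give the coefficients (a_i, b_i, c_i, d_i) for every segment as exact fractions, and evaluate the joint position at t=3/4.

  seg 0: a=4 b=-9/2 c=0 d=1/6
  seg 1: a=-5 b=0 c=3/2 d=-1/2
S(3/4) = 89/128

Δ: Δ0=-3, Δ1=1
row 1: diag=8, rhs=24; c'=1/8, d'=3
back: M1=3
M: M0=0, M1=3, M2=0
seg 0: a=4, c=M0/2=0, d=(M1−M0)/(6·3)=1/6, b=Δ0−h0·(2M0+M1)/6=-9/2
seg 1: a=-5, c=M1/2=3/2, d=(M2−M1)/(6·1)=-1/2, b=Δ1−h1·(2M1+M2)/6=0
t_q=3/4 → seg 0, τ=3/4; S=4+-9/2·τ+0·τ²+1/6·τ³=89/128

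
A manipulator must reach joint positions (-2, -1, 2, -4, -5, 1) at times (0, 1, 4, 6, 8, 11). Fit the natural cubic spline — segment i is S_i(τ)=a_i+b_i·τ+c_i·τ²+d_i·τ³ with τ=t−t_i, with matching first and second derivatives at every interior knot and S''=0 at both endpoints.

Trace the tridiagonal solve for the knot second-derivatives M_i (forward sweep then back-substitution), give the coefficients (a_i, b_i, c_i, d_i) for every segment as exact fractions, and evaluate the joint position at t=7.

  seg 0: a=-2 b=337/423 c=0 d=86/423
  seg 1: a=-1 b=595/423 c=86/141 d=-946/3807
  seg 2: a=2 b=-695/423 c=-688/423 d=401/846
  seg 3: a=-4 b=-347/141 c=515/423 d=-401/3384
  seg 4: a=-5 b=835/846 c=857/1692 d=-857/15228
S(7) = -18145/3384

Δ: Δ0=1, Δ1=1, Δ2=-3, Δ3=-1/2, Δ4=2
row 1: diag=8, rhs=0; c'=3/8, d'=0
row 2: denom=10−3·3/8=71/8; d'=(-24−3·0)/(71/8)=-192/71
row 3: denom=8−2·16/71=536/71; d'=(15−2·-192/71)/(536/71)=1449/536
row 4: denom=10−2·71/268=1269/134; d'=(15−2·1449/536)/(1269/134)=857/846
back: M4=857/846
back: M3=1449/536−71/268·857/846=1030/423
back: M2=-192/71−16/71·1030/423=-1376/423
back: M1=0−3/8·-1376/423=172/141
M: M0=0, M1=172/141, M2=-1376/423, M3=1030/423, M4=857/846, M5=0
seg 0: a=-2, c=M0/2=0, d=(M1−M0)/(6·1)=86/423, b=Δ0−h0·(2M0+M1)/6=337/423
seg 1: a=-1, c=M1/2=86/141, d=(M2−M1)/(6·3)=-946/3807, b=Δ1−h1·(2M1+M2)/6=595/423
seg 2: a=2, c=M2/2=-688/423, d=(M3−M2)/(6·2)=401/846, b=Δ2−h2·(2M2+M3)/6=-695/423
seg 3: a=-4, c=M3/2=515/423, d=(M4−M3)/(6·2)=-401/3384, b=Δ3−h3·(2M3+M4)/6=-347/141
seg 4: a=-5, c=M4/2=857/1692, d=(M5−M4)/(6·3)=-857/15228, b=Δ4−h4·(2M4+M5)/6=835/846
t_q=7 → seg 3, τ=1; S=-4+-347/141·τ+515/423·τ²+-401/3384·τ³=-18145/3384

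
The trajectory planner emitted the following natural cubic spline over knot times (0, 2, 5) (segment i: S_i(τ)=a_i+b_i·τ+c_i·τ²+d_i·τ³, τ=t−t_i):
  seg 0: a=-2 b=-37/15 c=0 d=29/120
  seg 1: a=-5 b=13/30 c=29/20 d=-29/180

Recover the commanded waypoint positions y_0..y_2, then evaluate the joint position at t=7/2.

y_0 = S_0(0) = a_0 = -2
y_1 = S_1(0) = a_1 = -5
y_2 = S_1(3) = 5
t_q=7/2 is in segment 1 (τ=3/2); S_1(τ)=-261/160

y_0=-2 y_1=-5 y_2=5
S(7/2) = -261/160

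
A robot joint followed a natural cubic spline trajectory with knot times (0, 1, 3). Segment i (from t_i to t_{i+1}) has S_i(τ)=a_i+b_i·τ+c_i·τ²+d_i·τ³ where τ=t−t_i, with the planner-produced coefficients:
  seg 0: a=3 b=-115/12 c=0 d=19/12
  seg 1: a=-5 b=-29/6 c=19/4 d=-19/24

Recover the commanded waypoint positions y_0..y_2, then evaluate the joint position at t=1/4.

y_0 = S_0(0) = a_0 = 3
y_1 = S_1(0) = a_1 = -5
y_2 = S_1(2) = -2
t_q=1/4 is in segment 0 (τ=1/4); S_0(τ)=161/256

y_0=3 y_1=-5 y_2=-2
S(1/4) = 161/256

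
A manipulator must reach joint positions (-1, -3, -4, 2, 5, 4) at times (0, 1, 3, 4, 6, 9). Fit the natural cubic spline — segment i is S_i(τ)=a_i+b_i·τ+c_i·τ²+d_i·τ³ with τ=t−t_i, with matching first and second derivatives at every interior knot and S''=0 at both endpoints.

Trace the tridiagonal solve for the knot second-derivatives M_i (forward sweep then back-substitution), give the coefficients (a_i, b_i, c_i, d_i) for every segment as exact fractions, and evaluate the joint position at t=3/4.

  seg 0: a=-1 b=-9427/5196 c=0 d=-965/5196
  seg 1: a=-3 b=-6161/2598 c=-965/1732 d=7757/10392
  seg 2: a=-4 b=5660/1299 c=1698/433 d=-2960/1299
  seg 3: a=2 b=6968/1299 c=-1262/433 d=5105/10392
  seg 4: a=5 b=-1037/2598 c=57/1732 d=-19/5196
S(3/4) = -270365/110848

Δ: Δ0=-2, Δ1=-1/2, Δ2=6, Δ3=3/2, Δ4=-1/3
row 1: diag=6, rhs=9; c'=1/3, d'=3/2
row 2: denom=6−2·1/3=16/3; d'=(39−2·3/2)/(16/3)=27/4
row 3: denom=6−1·3/16=93/16; d'=(-27−1·27/4)/(93/16)=-180/31
row 4: denom=10−2·32/93=866/93; d'=(-11−2·-180/31)/(866/93)=57/866
back: M4=57/866
back: M3=-180/31−32/93·57/866=-2524/433
back: M2=27/4−3/16·-2524/433=3396/433
back: M1=3/2−1/3·3396/433=-965/866
M: M0=0, M1=-965/866, M2=3396/433, M3=-2524/433, M4=57/866, M5=0
seg 0: a=-1, c=M0/2=0, d=(M1−M0)/(6·1)=-965/5196, b=Δ0−h0·(2M0+M1)/6=-9427/5196
seg 1: a=-3, c=M1/2=-965/1732, d=(M2−M1)/(6·2)=7757/10392, b=Δ1−h1·(2M1+M2)/6=-6161/2598
seg 2: a=-4, c=M2/2=1698/433, d=(M3−M2)/(6·1)=-2960/1299, b=Δ2−h2·(2M2+M3)/6=5660/1299
seg 3: a=2, c=M3/2=-1262/433, d=(M4−M3)/(6·2)=5105/10392, b=Δ3−h3·(2M3+M4)/6=6968/1299
seg 4: a=5, c=M4/2=57/1732, d=(M5−M4)/(6·3)=-19/5196, b=Δ4−h4·(2M4+M5)/6=-1037/2598
t_q=3/4 → seg 0, τ=3/4; S=-1+-9427/5196·τ+0·τ²+-965/5196·τ³=-270365/110848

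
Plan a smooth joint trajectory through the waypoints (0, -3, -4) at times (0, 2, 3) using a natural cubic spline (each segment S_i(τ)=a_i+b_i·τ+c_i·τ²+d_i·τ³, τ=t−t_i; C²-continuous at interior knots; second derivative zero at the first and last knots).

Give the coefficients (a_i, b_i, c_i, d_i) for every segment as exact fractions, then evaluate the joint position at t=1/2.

Δ: Δ0=-3/2, Δ1=-1
row 1: diag=6, rhs=3; c'=1/6, d'=1/2
back: M1=1/2
M: M0=0, M1=1/2, M2=0
seg 0: a=0, c=M0/2=0, d=(M1−M0)/(6·2)=1/24, b=Δ0−h0·(2M0+M1)/6=-5/3
seg 1: a=-3, c=M1/2=1/4, d=(M2−M1)/(6·1)=-1/12, b=Δ1−h1·(2M1+M2)/6=-7/6
t_q=1/2 → seg 0, τ=1/2; S=0+-5/3·τ+0·τ²+1/24·τ³=-53/64

  seg 0: a=0 b=-5/3 c=0 d=1/24
  seg 1: a=-3 b=-7/6 c=1/4 d=-1/12
S(1/2) = -53/64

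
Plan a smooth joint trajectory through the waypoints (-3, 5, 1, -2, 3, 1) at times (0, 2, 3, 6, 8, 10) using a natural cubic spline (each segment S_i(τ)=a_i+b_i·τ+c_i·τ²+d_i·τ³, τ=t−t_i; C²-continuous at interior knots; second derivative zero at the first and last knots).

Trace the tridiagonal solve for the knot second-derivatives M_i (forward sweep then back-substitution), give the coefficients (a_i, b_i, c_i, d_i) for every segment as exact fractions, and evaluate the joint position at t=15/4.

  seg 0: a=-3 b=10691/1570 c=0 d=-4411/6280
  seg 1: a=5 b=-1271/785 c=-13233/3140 d=5757/3140
  seg 2: a=1 b=-14279/3140 c=2019/1570 d=-65/1884
  seg 3: a=-2 b=1756/785 c=3063/3140 d=-265/628
  seg 4: a=3 b=844/785 c=-4887/3140 d=1629/6280
S(15/4) = -341989/200960

Δ: Δ0=4, Δ1=-4, Δ2=-1, Δ3=5/2, Δ4=-1
row 1: diag=6, rhs=-48; c'=1/6, d'=-8
row 2: denom=8−1·1/6=47/6; d'=(18−1·-8)/(47/6)=156/47
row 3: denom=10−3·18/47=416/47; d'=(21−3·156/47)/(416/47)=519/416
row 4: denom=8−2·47/208=785/104; d'=(-21−2·519/416)/(785/104)=-4887/1570
back: M4=-4887/1570
back: M3=519/416−47/208·-4887/1570=3063/1570
back: M2=156/47−18/47·3063/1570=2019/785
back: M1=-8−1/6·2019/785=-13233/1570
M: M0=0, M1=-13233/1570, M2=2019/785, M3=3063/1570, M4=-4887/1570, M5=0
seg 0: a=-3, c=M0/2=0, d=(M1−M0)/(6·2)=-4411/6280, b=Δ0−h0·(2M0+M1)/6=10691/1570
seg 1: a=5, c=M1/2=-13233/3140, d=(M2−M1)/(6·1)=5757/3140, b=Δ1−h1·(2M1+M2)/6=-1271/785
seg 2: a=1, c=M2/2=2019/1570, d=(M3−M2)/(6·3)=-65/1884, b=Δ2−h2·(2M2+M3)/6=-14279/3140
seg 3: a=-2, c=M3/2=3063/3140, d=(M4−M3)/(6·2)=-265/628, b=Δ3−h3·(2M3+M4)/6=1756/785
seg 4: a=3, c=M4/2=-4887/3140, d=(M5−M4)/(6·2)=1629/6280, b=Δ4−h4·(2M4+M5)/6=844/785
t_q=15/4 → seg 2, τ=3/4; S=1+-14279/3140·τ+2019/1570·τ²+-65/1884·τ³=-341989/200960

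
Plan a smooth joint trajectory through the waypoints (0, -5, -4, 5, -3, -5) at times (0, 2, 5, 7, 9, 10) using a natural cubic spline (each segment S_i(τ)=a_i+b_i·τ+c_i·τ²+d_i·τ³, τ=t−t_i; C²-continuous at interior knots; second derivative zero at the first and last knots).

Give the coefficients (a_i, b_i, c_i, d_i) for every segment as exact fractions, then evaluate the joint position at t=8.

Δ: Δ0=-5/2, Δ1=1/3, Δ2=9/2, Δ3=-4, Δ4=-2
row 1: diag=10, rhs=17; c'=3/10, d'=17/10
row 2: denom=10−3·3/10=91/10; d'=(25−3·17/10)/(91/10)=199/91
row 3: denom=8−2·20/91=688/91; d'=(-51−2·199/91)/(688/91)=-5039/688
row 4: denom=6−2·91/344=941/172; d'=(12−2·-5039/688)/(941/172)=9167/1882
back: M4=9167/1882
back: M3=-5039/688−91/344·9167/1882=-16209/1882
back: M2=199/91−20/91·-16209/1882=3839/941
back: M1=17/10−3/10·3839/941=448/941
M: M0=0, M1=448/941, M2=3839/941, M3=-16209/1882, M4=9167/1882, M5=0
seg 0: a=0, c=M0/2=0, d=(M1−M0)/(6·2)=112/2823, b=Δ0−h0·(2M0+M1)/6=-15011/5646
seg 1: a=-5, c=M1/2=224/941, d=(M2−M1)/(6·3)=3391/16938, b=Δ1−h1·(2M1+M2)/6=-12323/5646
seg 2: a=-4, c=M2/2=3839/1882, d=(M3−M2)/(6·2)=-23887/22584, b=Δ2−h2·(2M2+M3)/6=13130/2823
seg 3: a=5, c=M3/2=-16209/3764, d=(M4−M3)/(6·2)=3172/2823, b=Δ3−h3·(2M3+M4)/6=667/5646
seg 4: a=-3, c=M4/2=9167/3764, d=(M5−M4)/(6·1)=-9167/11292, b=Δ4−h4·(2M4+M5)/6=-20459/5646
t_q=8 → seg 3, τ=1; S=5+667/5646·τ+-16209/3764·τ²+3172/2823·τ³=7285/3764

  seg 0: a=0 b=-15011/5646 c=0 d=112/2823
  seg 1: a=-5 b=-12323/5646 c=224/941 d=3391/16938
  seg 2: a=-4 b=13130/2823 c=3839/1882 d=-23887/22584
  seg 3: a=5 b=667/5646 c=-16209/3764 d=3172/2823
  seg 4: a=-3 b=-20459/5646 c=9167/3764 d=-9167/11292
S(8) = 7285/3764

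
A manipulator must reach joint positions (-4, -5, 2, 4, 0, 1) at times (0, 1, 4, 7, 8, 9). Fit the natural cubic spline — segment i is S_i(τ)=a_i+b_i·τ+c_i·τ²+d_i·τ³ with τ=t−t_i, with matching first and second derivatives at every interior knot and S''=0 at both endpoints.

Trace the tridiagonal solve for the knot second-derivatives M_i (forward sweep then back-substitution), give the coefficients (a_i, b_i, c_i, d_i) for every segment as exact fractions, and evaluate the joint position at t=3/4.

  seg 0: a=-4 b=-1157/803 c=0 d=354/803
  seg 1: a=-5 b=-95/803 c=1062/803 d=-332/1971
  seg 2: a=2 b=2625/803 c=-466/2409 d=-4871/21681
  seg 3: a=4 b=-3178/803 c=-1779/803 d=1745/803
  seg 4: a=0 b=-1501/803 c=3456/803 d=-1152/803
S(3/4) = -125773/25696

Δ: Δ0=-1, Δ1=7/3, Δ2=2/3, Δ3=-4, Δ4=1
row 1: diag=8, rhs=20; c'=3/8, d'=5/2
row 2: denom=12−3·3/8=87/8; d'=(-10−3·5/2)/(87/8)=-140/87
row 3: denom=8−3·8/29=208/29; d'=(-28−3·-140/87)/(208/29)=-42/13
row 4: denom=4−1·29/208=803/208; d'=(30−1·-42/13)/(803/208)=6912/803
back: M4=6912/803
back: M3=-42/13−29/208·6912/803=-3558/803
back: M2=-140/87−8/29·-3558/803=-932/2409
back: M1=5/2−3/8·-932/2409=2124/803
M: M0=0, M1=2124/803, M2=-932/2409, M3=-3558/803, M4=6912/803, M5=0
seg 0: a=-4, c=M0/2=0, d=(M1−M0)/(6·1)=354/803, b=Δ0−h0·(2M0+M1)/6=-1157/803
seg 1: a=-5, c=M1/2=1062/803, d=(M2−M1)/(6·3)=-332/1971, b=Δ1−h1·(2M1+M2)/6=-95/803
seg 2: a=2, c=M2/2=-466/2409, d=(M3−M2)/(6·3)=-4871/21681, b=Δ2−h2·(2M2+M3)/6=2625/803
seg 3: a=4, c=M3/2=-1779/803, d=(M4−M3)/(6·1)=1745/803, b=Δ3−h3·(2M3+M4)/6=-3178/803
seg 4: a=0, c=M4/2=3456/803, d=(M5−M4)/(6·1)=-1152/803, b=Δ4−h4·(2M4+M5)/6=-1501/803
t_q=3/4 → seg 0, τ=3/4; S=-4+-1157/803·τ+0·τ²+354/803·τ³=-125773/25696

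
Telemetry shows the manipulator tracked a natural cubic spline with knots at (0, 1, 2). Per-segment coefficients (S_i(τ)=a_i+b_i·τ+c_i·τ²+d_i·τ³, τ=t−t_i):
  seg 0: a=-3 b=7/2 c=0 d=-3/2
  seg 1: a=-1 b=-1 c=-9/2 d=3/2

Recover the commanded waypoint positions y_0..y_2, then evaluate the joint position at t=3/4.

y_0=-3 y_1=-1 y_2=-5
S(3/4) = -129/128

y_0 = S_0(0) = a_0 = -3
y_1 = S_1(0) = a_1 = -1
y_2 = S_1(1) = -5
t_q=3/4 is in segment 0 (τ=3/4); S_0(τ)=-129/128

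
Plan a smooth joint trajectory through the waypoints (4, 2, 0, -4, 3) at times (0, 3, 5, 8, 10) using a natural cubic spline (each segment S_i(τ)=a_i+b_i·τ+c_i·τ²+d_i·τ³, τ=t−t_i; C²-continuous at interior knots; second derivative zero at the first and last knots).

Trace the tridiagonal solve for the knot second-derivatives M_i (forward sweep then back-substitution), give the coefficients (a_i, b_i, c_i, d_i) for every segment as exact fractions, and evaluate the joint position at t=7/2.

Δ: Δ0=-2/3, Δ1=-1, Δ2=-4/3, Δ3=7/2
row 1: diag=10, rhs=-2; c'=1/5, d'=-1/5
row 2: denom=10−2·1/5=48/5; d'=(-2−2·-1/5)/(48/5)=-1/6
row 3: denom=10−3·5/16=145/16; d'=(29−3·-1/6)/(145/16)=472/145
back: M3=472/145
back: M2=-1/6−5/16·472/145=-103/87
back: M1=-1/5−1/5·-103/87=16/435
M: M0=0, M1=16/435, M2=-103/87, M3=472/145, M4=0
seg 0: a=4, c=M0/2=0, d=(M1−M0)/(6·3)=8/3915, b=Δ0−h0·(2M0+M1)/6=-298/435
seg 1: a=2, c=M1/2=8/435, d=(M2−M1)/(6·2)=-59/580, b=Δ1−h1·(2M1+M2)/6=-274/435
seg 2: a=0, c=M2/2=-103/174, d=(M3−M2)/(6·3)=1931/7830, b=Δ2−h2·(2M2+M3)/6=-773/435
seg 3: a=-4, c=M3/2=236/145, d=(M4−M3)/(6·2)=-118/435, b=Δ3−h3·(2M3+M4)/6=1157/870
t_q=7/2 → seg 1, τ=1/2; S=2+-274/435·τ+8/435·τ²+-59/580·τ³=7781/4640

  seg 0: a=4 b=-298/435 c=0 d=8/3915
  seg 1: a=2 b=-274/435 c=8/435 d=-59/580
  seg 2: a=0 b=-773/435 c=-103/174 d=1931/7830
  seg 3: a=-4 b=1157/870 c=236/145 d=-118/435
S(7/2) = 7781/4640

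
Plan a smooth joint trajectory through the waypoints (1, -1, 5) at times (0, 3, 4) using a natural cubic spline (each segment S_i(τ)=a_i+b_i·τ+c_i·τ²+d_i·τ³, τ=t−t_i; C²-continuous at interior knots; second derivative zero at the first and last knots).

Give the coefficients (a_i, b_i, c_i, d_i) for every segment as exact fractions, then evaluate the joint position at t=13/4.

  seg 0: a=1 b=-19/6 c=0 d=5/18
  seg 1: a=-1 b=13/3 c=5/2 d=-5/6
S(13/4) = 29/128

Δ: Δ0=-2/3, Δ1=6
row 1: diag=8, rhs=40; c'=1/8, d'=5
back: M1=5
M: M0=0, M1=5, M2=0
seg 0: a=1, c=M0/2=0, d=(M1−M0)/(6·3)=5/18, b=Δ0−h0·(2M0+M1)/6=-19/6
seg 1: a=-1, c=M1/2=5/2, d=(M2−M1)/(6·1)=-5/6, b=Δ1−h1·(2M1+M2)/6=13/3
t_q=13/4 → seg 1, τ=1/4; S=-1+13/3·τ+5/2·τ²+-5/6·τ³=29/128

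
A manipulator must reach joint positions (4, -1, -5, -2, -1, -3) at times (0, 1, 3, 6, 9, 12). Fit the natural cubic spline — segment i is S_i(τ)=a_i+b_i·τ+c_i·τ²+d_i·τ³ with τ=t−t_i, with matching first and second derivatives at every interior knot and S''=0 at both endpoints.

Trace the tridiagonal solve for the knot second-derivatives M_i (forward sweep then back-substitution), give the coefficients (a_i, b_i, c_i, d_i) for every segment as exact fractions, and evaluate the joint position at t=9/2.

  seg 0: a=4 b=-6241/1152 c=0 d=481/1152
  seg 1: a=-1 b=-2399/576 c=481/384 d=-49/576
  seg 2: a=-5 b=-101/576 c=95/128 d=-1211/10368
  seg 3: a=-2 b=1295/1152 c=-89/288 d=157/10368
  seg 4: a=-1 b=-185/576 c=-199/1152 d=199/10368
S(9/2) = -4083/1024

Δ: Δ0=-5, Δ1=-2, Δ2=1, Δ3=1/3, Δ4=-2/3
row 1: diag=6, rhs=18; c'=1/3, d'=3
row 2: denom=10−2·1/3=28/3; d'=(18−2·3)/(28/3)=9/7
row 3: denom=12−3·9/28=309/28; d'=(-4−3·9/7)/(309/28)=-220/309
row 4: denom=12−3·28/103=1152/103; d'=(-6−3·-220/309)/(1152/103)=-199/576
back: M4=-199/576
back: M3=-220/309−28/103·-199/576=-89/144
back: M2=9/7−9/28·-89/144=95/64
back: M1=3−1/3·95/64=481/192
M: M0=0, M1=481/192, M2=95/64, M3=-89/144, M4=-199/576, M5=0
seg 0: a=4, c=M0/2=0, d=(M1−M0)/(6·1)=481/1152, b=Δ0−h0·(2M0+M1)/6=-6241/1152
seg 1: a=-1, c=M1/2=481/384, d=(M2−M1)/(6·2)=-49/576, b=Δ1−h1·(2M1+M2)/6=-2399/576
seg 2: a=-5, c=M2/2=95/128, d=(M3−M2)/(6·3)=-1211/10368, b=Δ2−h2·(2M2+M3)/6=-101/576
seg 3: a=-2, c=M3/2=-89/288, d=(M4−M3)/(6·3)=157/10368, b=Δ3−h3·(2M3+M4)/6=1295/1152
seg 4: a=-1, c=M4/2=-199/1152, d=(M5−M4)/(6·3)=199/10368, b=Δ4−h4·(2M4+M5)/6=-185/576
t_q=9/2 → seg 2, τ=3/2; S=-5+-101/576·τ+95/128·τ²+-1211/10368·τ³=-4083/1024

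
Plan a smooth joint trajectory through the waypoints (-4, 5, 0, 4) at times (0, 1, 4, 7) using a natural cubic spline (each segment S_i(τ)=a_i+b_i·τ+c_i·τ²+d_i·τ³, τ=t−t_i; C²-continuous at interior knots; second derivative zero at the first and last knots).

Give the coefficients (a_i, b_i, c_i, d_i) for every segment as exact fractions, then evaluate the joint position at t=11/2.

Δ: Δ0=9, Δ1=-5/3, Δ2=4/3
row 1: diag=8, rhs=-64; c'=3/8, d'=-8
row 2: denom=12−3·3/8=87/8; d'=(18−3·-8)/(87/8)=112/29
back: M2=112/29
back: M1=-8−3/8·112/29=-274/29
M: M0=0, M1=-274/29, M2=112/29, M3=0
seg 0: a=-4, c=M0/2=0, d=(M1−M0)/(6·1)=-137/87, b=Δ0−h0·(2M0+M1)/6=920/87
seg 1: a=5, c=M1/2=-137/29, d=(M2−M1)/(6·3)=193/261, b=Δ1−h1·(2M1+M2)/6=509/87
seg 2: a=0, c=M2/2=56/29, d=(M3−M2)/(6·3)=-56/261, b=Δ2−h2·(2M2+M3)/6=-220/87
t_q=11/2 → seg 2, τ=3/2; S=0+-220/87·τ+56/29·τ²+-56/261·τ³=-5/29

  seg 0: a=-4 b=920/87 c=0 d=-137/87
  seg 1: a=5 b=509/87 c=-137/29 d=193/261
  seg 2: a=0 b=-220/87 c=56/29 d=-56/261
S(11/2) = -5/29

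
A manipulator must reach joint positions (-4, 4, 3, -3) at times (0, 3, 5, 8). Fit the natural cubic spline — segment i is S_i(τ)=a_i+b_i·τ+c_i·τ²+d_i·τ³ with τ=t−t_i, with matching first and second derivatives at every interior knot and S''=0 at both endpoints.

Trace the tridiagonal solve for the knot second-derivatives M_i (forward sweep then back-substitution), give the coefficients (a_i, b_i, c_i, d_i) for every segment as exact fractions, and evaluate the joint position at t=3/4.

Δ: Δ0=8/3, Δ1=-1/2, Δ2=-2
row 1: diag=10, rhs=-19; c'=1/5, d'=-19/10
row 2: denom=10−2·1/5=48/5; d'=(-9−2·-19/10)/(48/5)=-13/24
back: M2=-13/24
back: M1=-19/10−1/5·-13/24=-43/24
M: M0=0, M1=-43/24, M2=-13/24, M3=0
seg 0: a=-4, c=M0/2=0, d=(M1−M0)/(6·3)=-43/432, b=Δ0−h0·(2M0+M1)/6=57/16
seg 1: a=4, c=M1/2=-43/48, d=(M2−M1)/(6·2)=5/48, b=Δ1−h1·(2M1+M2)/6=7/8
seg 2: a=3, c=M2/2=-13/48, d=(M3−M2)/(6·3)=13/432, b=Δ2−h2·(2M2+M3)/6=-35/24
t_q=3/4 → seg 0, τ=3/4; S=-4+57/16·τ+0·τ²+-43/432·τ³=-1403/1024

  seg 0: a=-4 b=57/16 c=0 d=-43/432
  seg 1: a=4 b=7/8 c=-43/48 d=5/48
  seg 2: a=3 b=-35/24 c=-13/48 d=13/432
S(3/4) = -1403/1024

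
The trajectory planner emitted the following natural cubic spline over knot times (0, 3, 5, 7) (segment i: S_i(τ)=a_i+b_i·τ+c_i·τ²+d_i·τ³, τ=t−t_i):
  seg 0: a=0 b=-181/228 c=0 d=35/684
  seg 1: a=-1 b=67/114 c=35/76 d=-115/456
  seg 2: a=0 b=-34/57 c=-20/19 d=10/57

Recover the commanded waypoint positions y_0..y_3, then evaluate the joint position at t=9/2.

y_0 = S_0(0) = a_0 = 0
y_1 = S_1(0) = a_1 = -1
y_2 = S_2(0) = a_2 = 0
y_3 = S_2(2) = -4
t_q=9/2 is in segment 1 (τ=3/2); S_1(τ)=81/1216

y_0=0 y_1=-1 y_2=0 y_3=-4
S(9/2) = 81/1216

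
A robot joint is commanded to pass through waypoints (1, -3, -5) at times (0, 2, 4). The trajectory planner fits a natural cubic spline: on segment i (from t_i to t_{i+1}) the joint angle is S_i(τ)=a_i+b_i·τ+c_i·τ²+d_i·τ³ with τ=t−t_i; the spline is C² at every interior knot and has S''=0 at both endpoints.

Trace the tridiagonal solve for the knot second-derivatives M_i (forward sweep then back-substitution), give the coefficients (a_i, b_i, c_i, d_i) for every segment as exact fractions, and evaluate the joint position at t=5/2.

Δ: Δ0=-2, Δ1=-1
row 1: diag=8, rhs=6; c'=1/4, d'=3/4
back: M1=3/4
M: M0=0, M1=3/4, M2=0
seg 0: a=1, c=M0/2=0, d=(M1−M0)/(6·2)=1/16, b=Δ0−h0·(2M0+M1)/6=-9/4
seg 1: a=-3, c=M1/2=3/8, d=(M2−M1)/(6·2)=-1/16, b=Δ1−h1·(2M1+M2)/6=-3/2
t_q=5/2 → seg 1, τ=1/2; S=-3+-3/2·τ+3/8·τ²+-1/16·τ³=-469/128

  seg 0: a=1 b=-9/4 c=0 d=1/16
  seg 1: a=-3 b=-3/2 c=3/8 d=-1/16
S(5/2) = -469/128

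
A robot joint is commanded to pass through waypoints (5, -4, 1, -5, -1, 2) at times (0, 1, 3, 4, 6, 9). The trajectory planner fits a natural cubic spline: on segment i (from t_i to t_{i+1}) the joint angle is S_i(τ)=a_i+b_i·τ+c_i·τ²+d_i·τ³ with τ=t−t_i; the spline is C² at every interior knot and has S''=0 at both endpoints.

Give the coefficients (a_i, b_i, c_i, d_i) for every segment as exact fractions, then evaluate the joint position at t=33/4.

  seg 0: a=5 b=-20453/1732 c=0 d=4865/1732
  seg 1: a=-4 b=-2929/866 c=14595/1732 d=-9501/3464
  seg 2: a=1 b=-1121/433 c=-3477/433 d=2000/433
  seg 3: a=-5 b=-2075/433 c=2523/433 d=-2105/1732
  seg 4: a=-1 b=1702/433 c=-1269/866 d=141/866
S(33/4) = 126385/55424

Δ: Δ0=-9, Δ1=5/2, Δ2=-6, Δ3=2, Δ4=1
row 1: diag=6, rhs=69; c'=1/3, d'=23/2
row 2: denom=6−2·1/3=16/3; d'=(-51−2·23/2)/(16/3)=-111/8
row 3: denom=6−1·3/16=93/16; d'=(48−1·-111/8)/(93/16)=330/31
row 4: denom=10−2·32/93=866/93; d'=(-6−2·330/31)/(866/93)=-1269/433
back: M4=-1269/433
back: M3=330/31−32/93·-1269/433=5046/433
back: M2=-111/8−3/16·5046/433=-6954/433
back: M1=23/2−1/3·-6954/433=14595/866
M: M0=0, M1=14595/866, M2=-6954/433, M3=5046/433, M4=-1269/433, M5=0
seg 0: a=5, c=M0/2=0, d=(M1−M0)/(6·1)=4865/1732, b=Δ0−h0·(2M0+M1)/6=-20453/1732
seg 1: a=-4, c=M1/2=14595/1732, d=(M2−M1)/(6·2)=-9501/3464, b=Δ1−h1·(2M1+M2)/6=-2929/866
seg 2: a=1, c=M2/2=-3477/433, d=(M3−M2)/(6·1)=2000/433, b=Δ2−h2·(2M2+M3)/6=-1121/433
seg 3: a=-5, c=M3/2=2523/433, d=(M4−M3)/(6·2)=-2105/1732, b=Δ3−h3·(2M3+M4)/6=-2075/433
seg 4: a=-1, c=M4/2=-1269/866, d=(M5−M4)/(6·3)=141/866, b=Δ4−h4·(2M4+M5)/6=1702/433
t_q=33/4 → seg 4, τ=9/4; S=-1+1702/433·τ+-1269/866·τ²+141/866·τ³=126385/55424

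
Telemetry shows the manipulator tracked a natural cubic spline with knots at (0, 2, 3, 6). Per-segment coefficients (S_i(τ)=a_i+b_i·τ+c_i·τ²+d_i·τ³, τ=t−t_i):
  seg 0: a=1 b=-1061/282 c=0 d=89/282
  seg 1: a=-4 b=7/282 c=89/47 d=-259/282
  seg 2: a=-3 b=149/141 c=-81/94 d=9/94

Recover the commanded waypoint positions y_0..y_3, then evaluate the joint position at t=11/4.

y_0 = S_0(0) = a_0 = 1
y_1 = S_1(0) = a_1 = -4
y_2 = S_2(0) = a_2 = -3
y_3 = S_2(3) = -5
t_q=11/4 is in segment 1 (τ=3/4); S_1(τ)=-19875/6016

y_0=1 y_1=-4 y_2=-3 y_3=-5
S(11/4) = -19875/6016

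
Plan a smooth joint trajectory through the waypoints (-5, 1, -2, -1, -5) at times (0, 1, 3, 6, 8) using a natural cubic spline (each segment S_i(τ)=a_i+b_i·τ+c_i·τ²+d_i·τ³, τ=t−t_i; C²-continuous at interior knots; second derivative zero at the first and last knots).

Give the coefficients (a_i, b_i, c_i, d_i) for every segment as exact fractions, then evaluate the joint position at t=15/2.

  seg 0: a=-5 b=22615/3036 c=0 d=-4399/3036
  seg 1: a=1 b=4709/1518 c=-4399/1012 d=6211/6072
  seg 2: a=-2 b=-1526/759 c=453/253 d=-766/2277
  seg 3: a=-1 b=-266/759 c=-313/253 d=313/1518
S(15/2) = -14627/4048

Δ: Δ0=6, Δ1=-3/2, Δ2=1/3, Δ3=-2
row 1: diag=6, rhs=-45; c'=1/3, d'=-15/2
row 2: denom=10−2·1/3=28/3; d'=(11−2·-15/2)/(28/3)=39/14
row 3: denom=10−3·9/28=253/28; d'=(-14−3·39/14)/(253/28)=-626/253
back: M3=-626/253
back: M2=39/14−9/28·-626/253=906/253
back: M1=-15/2−1/3·906/253=-4399/506
M: M0=0, M1=-4399/506, M2=906/253, M3=-626/253, M4=0
seg 0: a=-5, c=M0/2=0, d=(M1−M0)/(6·1)=-4399/3036, b=Δ0−h0·(2M0+M1)/6=22615/3036
seg 1: a=1, c=M1/2=-4399/1012, d=(M2−M1)/(6·2)=6211/6072, b=Δ1−h1·(2M1+M2)/6=4709/1518
seg 2: a=-2, c=M2/2=453/253, d=(M3−M2)/(6·3)=-766/2277, b=Δ2−h2·(2M2+M3)/6=-1526/759
seg 3: a=-1, c=M3/2=-313/253, d=(M4−M3)/(6·2)=313/1518, b=Δ3−h3·(2M3+M4)/6=-266/759
t_q=15/2 → seg 3, τ=3/2; S=-1+-266/759·τ+-313/253·τ²+313/1518·τ³=-14627/4048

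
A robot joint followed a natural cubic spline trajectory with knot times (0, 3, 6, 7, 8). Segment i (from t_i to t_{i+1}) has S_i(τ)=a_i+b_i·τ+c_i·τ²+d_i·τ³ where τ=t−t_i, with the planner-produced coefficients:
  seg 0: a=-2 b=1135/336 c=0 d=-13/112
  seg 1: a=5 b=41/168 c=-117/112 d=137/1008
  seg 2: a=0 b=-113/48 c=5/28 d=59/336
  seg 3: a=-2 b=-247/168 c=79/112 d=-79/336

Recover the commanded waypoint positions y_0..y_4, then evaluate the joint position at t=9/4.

y_0 = S_0(0) = a_0 = -2
y_1 = S_1(0) = a_1 = 5
y_2 = S_2(0) = a_2 = 0
y_3 = S_3(0) = a_3 = -2
y_4 = S_3(1) = -3
t_q=9/4 is in segment 0 (τ=9/4); S_0(τ)=4381/1024

y_0=-2 y_1=5 y_2=0 y_3=-2 y_4=-3
S(9/4) = 4381/1024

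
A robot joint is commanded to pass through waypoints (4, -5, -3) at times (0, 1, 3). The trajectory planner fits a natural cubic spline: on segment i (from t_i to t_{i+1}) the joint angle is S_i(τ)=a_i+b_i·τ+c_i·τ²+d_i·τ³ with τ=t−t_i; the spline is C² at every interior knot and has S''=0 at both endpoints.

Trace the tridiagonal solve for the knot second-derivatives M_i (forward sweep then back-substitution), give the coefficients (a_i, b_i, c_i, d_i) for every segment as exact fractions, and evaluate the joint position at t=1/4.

Δ: Δ0=-9, Δ1=1
row 1: diag=6, rhs=60; c'=1/3, d'=10
back: M1=10
M: M0=0, M1=10, M2=0
seg 0: a=4, c=M0/2=0, d=(M1−M0)/(6·1)=5/3, b=Δ0−h0·(2M0+M1)/6=-32/3
seg 1: a=-5, c=M1/2=5, d=(M2−M1)/(6·2)=-5/6, b=Δ1−h1·(2M1+M2)/6=-17/3
t_q=1/4 → seg 0, τ=1/4; S=4+-32/3·τ+0·τ²+5/3·τ³=87/64

  seg 0: a=4 b=-32/3 c=0 d=5/3
  seg 1: a=-5 b=-17/3 c=5 d=-5/6
S(1/4) = 87/64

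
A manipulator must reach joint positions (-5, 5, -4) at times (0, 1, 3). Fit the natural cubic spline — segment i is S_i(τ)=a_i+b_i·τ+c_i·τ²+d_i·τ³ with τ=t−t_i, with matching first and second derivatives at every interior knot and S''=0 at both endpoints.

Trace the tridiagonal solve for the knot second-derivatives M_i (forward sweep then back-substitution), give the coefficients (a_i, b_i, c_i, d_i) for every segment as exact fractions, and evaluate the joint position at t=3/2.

  seg 0: a=-5 b=149/12 c=0 d=-29/12
  seg 1: a=5 b=31/6 c=-29/4 d=29/24
S(3/2) = 379/64

Δ: Δ0=10, Δ1=-9/2
row 1: diag=6, rhs=-87; c'=1/3, d'=-29/2
back: M1=-29/2
M: M0=0, M1=-29/2, M2=0
seg 0: a=-5, c=M0/2=0, d=(M1−M0)/(6·1)=-29/12, b=Δ0−h0·(2M0+M1)/6=149/12
seg 1: a=5, c=M1/2=-29/4, d=(M2−M1)/(6·2)=29/24, b=Δ1−h1·(2M1+M2)/6=31/6
t_q=3/2 → seg 1, τ=1/2; S=5+31/6·τ+-29/4·τ²+29/24·τ³=379/64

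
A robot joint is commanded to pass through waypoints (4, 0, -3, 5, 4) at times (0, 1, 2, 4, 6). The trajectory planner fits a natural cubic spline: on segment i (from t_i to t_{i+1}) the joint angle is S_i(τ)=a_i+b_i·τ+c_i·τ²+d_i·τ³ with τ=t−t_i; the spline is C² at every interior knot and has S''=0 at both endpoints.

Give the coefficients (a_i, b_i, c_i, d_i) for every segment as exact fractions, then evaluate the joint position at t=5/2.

Δ: Δ0=-4, Δ1=-3, Δ2=4, Δ3=-1/2
row 1: diag=4, rhs=6; c'=1/4, d'=3/2
row 2: denom=6−1·1/4=23/4; d'=(42−1·3/2)/(23/4)=162/23
row 3: denom=8−2·8/23=168/23; d'=(-27−2·162/23)/(168/23)=-45/8
back: M3=-45/8
back: M2=162/23−8/23·-45/8=9
back: M1=3/2−1/4·9=-3/4
M: M0=0, M1=-3/4, M2=9, M3=-45/8, M4=0
seg 0: a=4, c=M0/2=0, d=(M1−M0)/(6·1)=-1/8, b=Δ0−h0·(2M0+M1)/6=-31/8
seg 1: a=0, c=M1/2=-3/8, d=(M2−M1)/(6·1)=13/8, b=Δ1−h1·(2M1+M2)/6=-17/4
seg 2: a=-3, c=M2/2=9/2, d=(M3−M2)/(6·2)=-39/32, b=Δ2−h2·(2M2+M3)/6=-1/8
seg 3: a=5, c=M3/2=-45/16, d=(M4−M3)/(6·2)=15/32, b=Δ3−h3·(2M3+M4)/6=13/4
t_q=5/2 → seg 2, τ=1/2; S=-3+-1/8·τ+9/2·τ²+-39/32·τ³=-535/256

  seg 0: a=4 b=-31/8 c=0 d=-1/8
  seg 1: a=0 b=-17/4 c=-3/8 d=13/8
  seg 2: a=-3 b=-1/8 c=9/2 d=-39/32
  seg 3: a=5 b=13/4 c=-45/16 d=15/32
S(5/2) = -535/256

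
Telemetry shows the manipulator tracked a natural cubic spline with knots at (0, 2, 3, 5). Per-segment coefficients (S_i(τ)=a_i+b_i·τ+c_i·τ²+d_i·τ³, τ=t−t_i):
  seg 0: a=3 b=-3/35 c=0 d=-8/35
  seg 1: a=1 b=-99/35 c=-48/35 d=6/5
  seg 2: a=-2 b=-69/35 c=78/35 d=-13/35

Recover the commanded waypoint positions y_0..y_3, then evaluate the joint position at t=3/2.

y_0=3 y_1=1 y_2=-2 y_3=0
S(3/2) = 21/10

y_0 = S_0(0) = a_0 = 3
y_1 = S_1(0) = a_1 = 1
y_2 = S_2(0) = a_2 = -2
y_3 = S_2(2) = 0
t_q=3/2 is in segment 0 (τ=3/2); S_0(τ)=21/10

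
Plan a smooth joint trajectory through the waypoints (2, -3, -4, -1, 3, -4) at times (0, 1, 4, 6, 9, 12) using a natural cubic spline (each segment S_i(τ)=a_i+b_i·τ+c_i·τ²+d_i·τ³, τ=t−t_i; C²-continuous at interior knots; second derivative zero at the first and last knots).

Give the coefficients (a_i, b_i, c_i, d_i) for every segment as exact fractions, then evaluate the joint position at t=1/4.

Δ: Δ0=-5, Δ1=-1/3, Δ2=3/2, Δ3=4/3, Δ4=-7/3
row 1: diag=8, rhs=28; c'=3/8, d'=7/2
row 2: denom=10−3·3/8=71/8; d'=(11−3·7/2)/(71/8)=4/71
row 3: denom=10−2·16/71=678/71; d'=(-1−2·4/71)/(678/71)=-79/678
row 4: denom=12−3·71/226=2499/226; d'=(-22−3·-79/678)/(2499/226)=-233/119
back: M4=-233/119
back: M3=-79/678−71/226·-233/119=178/357
back: M2=4/71−16/71·178/357=-20/357
back: M1=7/2−3/8·-20/357=419/119
M: M0=0, M1=419/119, M2=-20/357, M3=178/357, M4=-233/119, M5=0
seg 0: a=2, c=M0/2=0, d=(M1−M0)/(6·1)=419/714, b=Δ0−h0·(2M0+M1)/6=-3989/714
seg 1: a=-3, c=M1/2=419/238, d=(M2−M1)/(6·3)=-1277/6426, b=Δ1−h1·(2M1+M2)/6=-1366/357
seg 2: a=-4, c=M2/2=-10/357, d=(M3−M2)/(6·2)=11/238, b=Δ2−h2·(2M2+M3)/6=979/714
seg 3: a=-1, c=M3/2=89/357, d=(M4−M3)/(6·3)=-877/6426, b=Δ3−h3·(2M3+M4)/6=185/102
seg 4: a=3, c=M4/2=-233/238, d=(M5−M4)/(6·3)=233/2142, b=Δ4−h4·(2M4+M5)/6=-134/357
t_q=1/4 → seg 0, τ=1/4; S=2+-3989/714·τ+0·τ²+419/714·τ³=9329/15232

  seg 0: a=2 b=-3989/714 c=0 d=419/714
  seg 1: a=-3 b=-1366/357 c=419/238 d=-1277/6426
  seg 2: a=-4 b=979/714 c=-10/357 d=11/238
  seg 3: a=-1 b=185/102 c=89/357 d=-877/6426
  seg 4: a=3 b=-134/357 c=-233/238 d=233/2142
S(1/4) = 9329/15232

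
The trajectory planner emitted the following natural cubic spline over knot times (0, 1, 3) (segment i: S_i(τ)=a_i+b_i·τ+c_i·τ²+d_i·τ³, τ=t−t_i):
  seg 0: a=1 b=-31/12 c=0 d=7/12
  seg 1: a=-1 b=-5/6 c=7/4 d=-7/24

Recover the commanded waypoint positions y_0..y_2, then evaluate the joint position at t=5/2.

y_0=1 y_1=-1 y_2=2
S(5/2) = 45/64

y_0 = S_0(0) = a_0 = 1
y_1 = S_1(0) = a_1 = -1
y_2 = S_1(2) = 2
t_q=5/2 is in segment 1 (τ=3/2); S_1(τ)=45/64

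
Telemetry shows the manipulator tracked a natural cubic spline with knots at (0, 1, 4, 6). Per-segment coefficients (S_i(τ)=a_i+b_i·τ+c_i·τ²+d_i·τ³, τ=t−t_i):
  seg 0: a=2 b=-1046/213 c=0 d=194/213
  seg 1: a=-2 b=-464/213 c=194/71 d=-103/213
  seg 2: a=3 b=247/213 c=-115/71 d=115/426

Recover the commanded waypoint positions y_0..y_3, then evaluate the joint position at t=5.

y_0=2 y_1=-2 y_2=3 y_3=1
S(5) = 399/142

y_0 = S_0(0) = a_0 = 2
y_1 = S_1(0) = a_1 = -2
y_2 = S_2(0) = a_2 = 3
y_3 = S_2(2) = 1
t_q=5 is in segment 2 (τ=1); S_2(τ)=399/142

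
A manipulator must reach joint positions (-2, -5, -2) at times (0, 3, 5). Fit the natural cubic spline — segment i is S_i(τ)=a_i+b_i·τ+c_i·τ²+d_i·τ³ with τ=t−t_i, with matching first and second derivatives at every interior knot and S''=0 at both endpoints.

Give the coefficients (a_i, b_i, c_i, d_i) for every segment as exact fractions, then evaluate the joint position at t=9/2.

Δ: Δ0=-1, Δ1=3/2
row 1: diag=10, rhs=15; c'=1/5, d'=3/2
back: M1=3/2
M: M0=0, M1=3/2, M2=0
seg 0: a=-2, c=M0/2=0, d=(M1−M0)/(6·3)=1/12, b=Δ0−h0·(2M0+M1)/6=-7/4
seg 1: a=-5, c=M1/2=3/4, d=(M2−M1)/(6·2)=-1/8, b=Δ1−h1·(2M1+M2)/6=1/2
t_q=9/2 → seg 1, τ=3/2; S=-5+1/2·τ+3/4·τ²+-1/8·τ³=-191/64

  seg 0: a=-2 b=-7/4 c=0 d=1/12
  seg 1: a=-5 b=1/2 c=3/4 d=-1/8
S(9/2) = -191/64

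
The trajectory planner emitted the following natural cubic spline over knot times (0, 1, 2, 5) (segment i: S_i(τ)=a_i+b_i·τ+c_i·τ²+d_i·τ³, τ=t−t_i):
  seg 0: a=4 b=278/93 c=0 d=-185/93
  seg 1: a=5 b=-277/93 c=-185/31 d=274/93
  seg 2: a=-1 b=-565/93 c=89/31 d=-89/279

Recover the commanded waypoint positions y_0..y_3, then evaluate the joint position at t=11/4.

y_0=4 y_1=5 y_2=-1 y_3=-2
S(11/4) = -8087/1984

y_0 = S_0(0) = a_0 = 4
y_1 = S_1(0) = a_1 = 5
y_2 = S_2(0) = a_2 = -1
y_3 = S_2(3) = -2
t_q=11/4 is in segment 2 (τ=3/4); S_2(τ)=-8087/1984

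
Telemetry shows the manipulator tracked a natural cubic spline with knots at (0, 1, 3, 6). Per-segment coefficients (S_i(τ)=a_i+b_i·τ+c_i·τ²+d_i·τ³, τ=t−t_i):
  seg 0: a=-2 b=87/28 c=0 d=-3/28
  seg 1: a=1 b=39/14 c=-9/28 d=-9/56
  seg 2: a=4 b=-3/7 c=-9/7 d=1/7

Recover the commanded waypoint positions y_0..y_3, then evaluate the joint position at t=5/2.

y_0 = S_0(0) = a_0 = -2
y_1 = S_1(0) = a_1 = 1
y_2 = S_2(0) = a_2 = 4
y_3 = S_2(3) = -5
t_q=5/2 is in segment 1 (τ=3/2); S_1(τ)=1753/448

y_0=-2 y_1=1 y_2=4 y_3=-5
S(5/2) = 1753/448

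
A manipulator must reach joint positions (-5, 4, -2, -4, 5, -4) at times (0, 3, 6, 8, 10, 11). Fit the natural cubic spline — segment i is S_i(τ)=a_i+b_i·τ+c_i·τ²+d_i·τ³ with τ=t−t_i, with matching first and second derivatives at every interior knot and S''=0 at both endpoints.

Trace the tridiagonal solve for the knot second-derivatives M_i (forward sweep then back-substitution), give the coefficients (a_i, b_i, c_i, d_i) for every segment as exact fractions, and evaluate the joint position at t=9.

  seg 0: a=-5 b=1612/383 c=0 d=-463/3447
  seg 1: a=4 b=223/383 c=-463/383 d=400/3447
  seg 2: a=-2 b=-1355/383 c=-63/383 d=549/766
  seg 3: a=-4 b=1687/383 c=1584/383 d=-6263/3064
  seg 4: a=5 b=-2743/766 c=-12453/1532 d=4151/1532
S(9) = 7649/3064

Δ: Δ0=3, Δ1=-2, Δ2=-1, Δ3=9/2, Δ4=-9
row 1: diag=12, rhs=-30; c'=1/4, d'=-5/2
row 2: denom=10−3·1/4=37/4; d'=(6−3·-5/2)/(37/4)=54/37
row 3: denom=8−2·8/37=280/37; d'=(33−2·54/37)/(280/37)=159/40
row 4: denom=6−2·37/140=383/70; d'=(-81−2·159/40)/(383/70)=-12453/766
back: M4=-12453/766
back: M3=159/40−37/140·-12453/766=3168/383
back: M2=54/37−8/37·3168/383=-126/383
back: M1=-5/2−1/4·-126/383=-926/383
M: M0=0, M1=-926/383, M2=-126/383, M3=3168/383, M4=-12453/766, M5=0
seg 0: a=-5, c=M0/2=0, d=(M1−M0)/(6·3)=-463/3447, b=Δ0−h0·(2M0+M1)/6=1612/383
seg 1: a=4, c=M1/2=-463/383, d=(M2−M1)/(6·3)=400/3447, b=Δ1−h1·(2M1+M2)/6=223/383
seg 2: a=-2, c=M2/2=-63/383, d=(M3−M2)/(6·2)=549/766, b=Δ2−h2·(2M2+M3)/6=-1355/383
seg 3: a=-4, c=M3/2=1584/383, d=(M4−M3)/(6·2)=-6263/3064, b=Δ3−h3·(2M3+M4)/6=1687/383
seg 4: a=5, c=M4/2=-12453/1532, d=(M5−M4)/(6·1)=4151/1532, b=Δ4−h4·(2M4+M5)/6=-2743/766
t_q=9 → seg 3, τ=1; S=-4+1687/383·τ+1584/383·τ²+-6263/3064·τ³=7649/3064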